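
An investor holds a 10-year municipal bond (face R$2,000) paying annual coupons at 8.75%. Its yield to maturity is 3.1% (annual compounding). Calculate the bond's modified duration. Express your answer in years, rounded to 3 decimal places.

Periodic yield y = 0.031. First find Macaulay duration:
  t   CF        PV=CF/(1+0.031)^t    t·PV
  1       175.00       169.7381       169.7381
  2       175.00       164.6345       329.2689
  3       175.00       159.6842       479.0527
  4       175.00       154.8829       619.5315
  5       175.00       150.2259       751.1293
  6       175.00       145.7089       874.2534
  7       175.00       141.3277       989.2941
  8       175.00       137.0783     1,096.6264
  9       175.00       132.9566     1,196.6098
  10    2,175.00     1,602.7752    16,027.7518
  Σ                  2,959.0123    22,533.2561
P = 2,959.0123; Macaulay duration = 22,533.2561 / 2,959.0123 = 7.61513 years.
Modified duration = D_Mac / (1 + y) = 7.61513 / 1.031 = 7.38616 years.

7.386 years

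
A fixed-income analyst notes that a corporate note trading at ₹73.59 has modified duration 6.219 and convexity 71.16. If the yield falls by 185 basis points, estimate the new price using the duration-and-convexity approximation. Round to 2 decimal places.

Duration effect: -D_mod·Δy = -6.219 × (-0.0185) = +0.1150515
Convexity effect: ½·C·(Δy)² = 0.5 × 71.16 × (-0.0185)² = +0.012177255
ΔP/P ≈ +0.1150515 + 0.012177255 = +0.127228755
New price ≈ 73.59 × (1 + 0.127228755) = 82.95276408045.

₹82.95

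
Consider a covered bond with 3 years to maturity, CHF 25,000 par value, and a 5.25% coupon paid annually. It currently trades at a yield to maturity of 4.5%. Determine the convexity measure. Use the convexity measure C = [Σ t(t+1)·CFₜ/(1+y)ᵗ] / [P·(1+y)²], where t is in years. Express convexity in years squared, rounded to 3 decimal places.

10.279

With y = 0.045:
  t   CF        PV=CF/(1+0.045)^t    t·PV        t(t+1)·PV
  1     1,312.50     1,255.9809     1,255.9809       2,511.9617
  2     1,312.50     1,201.8956     2,403.7911       7,211.3734
  3    26,312.50    23,057.5544    69,172.6632     276,690.6527
  Σ                 25,515.4308    72,832.4352     286,413.9878
P = 25,515.4308.
Convexity = Σ t(t+1)·PV / [P·(1+y)²] = 286,413.9878 / (25,515.4308 × 1.092025) = 10.27919.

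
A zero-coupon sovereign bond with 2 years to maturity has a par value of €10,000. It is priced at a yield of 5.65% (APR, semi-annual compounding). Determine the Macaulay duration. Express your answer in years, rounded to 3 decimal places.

A zero-coupon bond has a single cash flow at maturity, so its Macaulay duration equals its maturity: 2 years.
(Equivalently: 4 semi-annual periods ÷ 2 = 2 years.)

2.000 years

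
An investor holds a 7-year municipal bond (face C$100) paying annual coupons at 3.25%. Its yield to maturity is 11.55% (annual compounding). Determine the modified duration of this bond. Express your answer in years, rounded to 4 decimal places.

Periodic yield y = 0.1155. First find Macaulay duration:
  t   CF        PV=CF/(1+0.1155)^t    t·PV
  1         3.25         2.9135         2.9135
  2         3.25         2.6118         5.2237
  3         3.25         2.3414         7.0242
  4         3.25         2.0990         8.3959
  5         3.25         1.8816         9.4082
  6         3.25         1.6868        10.1209
  7       103.25        48.0400       336.2800
  Σ                     61.5741       379.3662
P = 61.5741; Macaulay duration = 379.3662 / 61.5741 = 6.16113 years.
Modified duration = D_Mac / (1 + y) = 6.16113 / 1.1155 = 5.52320 years.

5.5232 years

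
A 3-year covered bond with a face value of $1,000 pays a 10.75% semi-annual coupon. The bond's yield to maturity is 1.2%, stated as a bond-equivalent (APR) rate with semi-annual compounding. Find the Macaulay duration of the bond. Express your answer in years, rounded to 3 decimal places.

2.690 years

Periodic yield y = 0.006. Discount each cash flow and weight by its period:
  t   CF        PV=CF/(1+0.006)^t    t·PV
  1        53.75        53.4294        53.4294
  2        53.75        53.1108       106.2215
  3        53.75        52.7940       158.3820
  4        53.75        52.4791       209.9165
  5        53.75        52.1661       260.8306
  6     1,053.75     1,016.5991     6,099.5944
  Σ                  1,280.5785     6,888.3744
Price P = Σ PV = 1,280.5785.
Macaulay duration = Σ(t·PV) / P = 6,888.3744 / 1,280.5785 = 5.37911 half-year periods.
In years: 5.37911 / 2 = 2.68956 years.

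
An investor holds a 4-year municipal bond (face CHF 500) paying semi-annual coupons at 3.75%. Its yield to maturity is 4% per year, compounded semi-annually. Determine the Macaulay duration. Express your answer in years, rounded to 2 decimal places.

3.75 years

Periodic yield y = 0.02. Discount each cash flow and weight by its period:
  t   CF        PV=CF/(1+0.02)^t    t·PV
  1        9.375         9.1912         9.1912
  2        9.375         9.0110        18.0219
  3        9.375         8.8343        26.5028
  4        9.375         8.6611        34.6442
  5        9.375         8.4912        42.4561
  6        9.375         8.3247        49.9484
  7        9.375         8.1615        57.1305
  8      509.375       434.7467     3,477.9733
  Σ                    495.4216     3,715.8684
Price P = Σ PV = 495.4216.
Macaulay duration = Σ(t·PV) / P = 3,715.8684 / 495.4216 = 7.50042 half-year periods.
In years: 7.50042 / 2 = 3.75021 years.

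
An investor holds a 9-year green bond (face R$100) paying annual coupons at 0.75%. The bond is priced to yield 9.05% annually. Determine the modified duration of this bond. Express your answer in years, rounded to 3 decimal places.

7.879 years

Periodic yield y = 0.0905. First find Macaulay duration:
  t   CF        PV=CF/(1+0.0905)^t    t·PV
  1         0.75         0.6878         0.6878
  2         0.75         0.6307         1.2614
  3         0.75         0.5783         1.7350
  4         0.75         0.5303         2.1214
  5         0.75         0.4863         2.4317
  6         0.75         0.4460         2.6758
  7         0.75         0.4090         2.8627
  8         0.75         0.3750         3.0002
  9       100.75        46.1970       415.7732
  Σ                     50.3404       432.5492
P = 50.3404; Macaulay duration = 432.5492 / 50.3404 = 8.59248 years.
Modified duration = D_Mac / (1 + y) = 8.59248 / 1.0905 = 7.87939 years.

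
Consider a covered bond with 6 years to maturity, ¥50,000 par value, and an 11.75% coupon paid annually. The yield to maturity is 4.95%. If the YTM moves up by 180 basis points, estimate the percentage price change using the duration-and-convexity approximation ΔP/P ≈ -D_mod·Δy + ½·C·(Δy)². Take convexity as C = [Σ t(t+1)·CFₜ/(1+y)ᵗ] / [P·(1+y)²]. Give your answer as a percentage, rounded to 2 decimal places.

-7.82%

With y = 0.0495:
  t   CF        PV=CF/(1+0.0495)^t    t·PV        t(t+1)·PV
  1     5,875.00     5,597.9038     5,597.9038      11,195.8075
  2     5,875.00     5,333.8769    10,667.7537      32,003.2612
  3     5,875.00     5,082.3029    15,246.9086      60,987.6344
  4     5,875.00     4,842.5944    19,370.3778      96,851.8888
  5     5,875.00     4,614.1919    23,070.9597     138,425.7582
  6    55,875.00    41,814.1120   250,884.6723   1,756,192.7058
  Σ                 67,284.9819   324,838.5758   2,095,657.0560
P = 67,284.9819; D_Mac = 4.82780 yrs; D_mod = 4.60010 yrs; C = 28.27725.
Duration effect: -4.60010 × (+0.018) = -0.082802
Convexity effect: 0.5 × 28.27725 × (0.018)² = +0.0045809
ΔP/P ≈ -0.082802 + 0.0045809 = -0.078221 = -7.8221%.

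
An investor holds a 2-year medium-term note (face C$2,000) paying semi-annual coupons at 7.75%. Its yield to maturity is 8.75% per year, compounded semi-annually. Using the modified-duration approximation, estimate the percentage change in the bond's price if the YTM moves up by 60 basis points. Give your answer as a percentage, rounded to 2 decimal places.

Periodic yield y = 0.04375. Modified duration first:
  t   CF        PV=CF/(1+0.04375)^t    t·PV
  1        77.50        74.2515        74.2515
  2        77.50        71.1392       142.2783
  3        77.50        68.1573       204.4718
  4     2,077.50     1,750.4716     7,001.8866
  Σ                  1,964.0196     7,422.8882
P = 1,964.0196; D_Mac = 3.77944 half-year periods = 1.88972 yrs; D_mod = 1.88972/(1+0.04375) = 1.81051 yrs.
ΔP/P ≈ -D_mod · Δy = -1.81051 × (+0.006) = -0.010863 = -1.0863%.

-1.09%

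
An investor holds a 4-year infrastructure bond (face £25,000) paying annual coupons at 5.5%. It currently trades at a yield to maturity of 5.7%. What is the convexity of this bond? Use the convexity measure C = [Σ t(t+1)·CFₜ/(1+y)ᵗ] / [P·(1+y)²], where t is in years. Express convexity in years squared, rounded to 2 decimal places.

With y = 0.057:
  t   CF        PV=CF/(1+0.057)^t    t·PV        t(t+1)·PV
  1     1,375.00     1,300.8515     1,300.8515       2,601.7029
  2     1,375.00     1,230.7015     2,461.4030       7,384.2089
  3     1,375.00     1,164.3344     3,493.0033      13,972.0130
  4    26,375.00    21,129.6605    84,518.6420     422,593.2100
  Σ                 24,825.5479    91,773.8997     446,551.1348
P = 24,825.5479.
Convexity = Σ t(t+1)·PV / [P·(1+y)²] = 446,551.1348 / (24,825.5479 × 1.117249) = 16.09987.

16.10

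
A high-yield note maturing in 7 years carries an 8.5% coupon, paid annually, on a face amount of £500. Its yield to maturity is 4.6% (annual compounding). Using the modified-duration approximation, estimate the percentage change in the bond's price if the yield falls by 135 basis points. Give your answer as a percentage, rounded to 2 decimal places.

Periodic yield y = 0.046. Modified duration first:
  t   CF        PV=CF/(1+0.046)^t    t·PV
  1        42.50        40.6310        40.6310
  2        42.50        38.8441        77.6883
  3        42.50        37.1359       111.4077
  4        42.50        35.5028       142.0111
  5        42.50        33.9415       169.7073
  6        42.50        32.4488       194.6929
  7       542.50       395.9843     2,771.8900
  Σ                    614.4883     3,508.0282
P = 614.4883; D_Mac = 5.70886 yrs; D_mod = 5.70886/(1+0.046) = 5.45780 yrs.
ΔP/P ≈ -D_mod · Δy = -5.45780 × (-0.0135) = +0.073680 = +7.3680%.

+7.37%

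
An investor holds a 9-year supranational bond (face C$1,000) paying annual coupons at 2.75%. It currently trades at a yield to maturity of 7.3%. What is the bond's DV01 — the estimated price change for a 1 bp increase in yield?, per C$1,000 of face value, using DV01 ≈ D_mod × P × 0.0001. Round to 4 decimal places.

C$0.5196

Periodic yield y = 0.073.
  t   CF        PV=CF/(1+0.073)^t    t·PV
  1        27.50        25.6291        25.6291
  2        27.50        23.8854        47.7709
  3        27.50        22.2604        66.7813
  4        27.50        20.7460        82.9839
  5        27.50        19.3346        96.6728
  6        27.50        18.0192       108.1149
  7        27.50        16.7932       117.5527
  8        27.50        15.6507       125.2059
  9     1,027.50       544.9847     4,904.8626
  Σ                    707.3033     5,575.5740
P = 707.3033; D_Mac = 7.88286 yrs; D_mod = 7.34656 yrs.
DV01 ≈ 7.34656 × 707.3033 × 0.0001 = 0.519625.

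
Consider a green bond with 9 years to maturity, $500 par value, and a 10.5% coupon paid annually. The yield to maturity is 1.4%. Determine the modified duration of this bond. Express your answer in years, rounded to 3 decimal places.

Periodic yield y = 0.014. First find Macaulay duration:
  t   CF        PV=CF/(1+0.014)^t    t·PV
  1        52.50        51.7751        51.7751
  2        52.50        51.0603       102.1206
  3        52.50        50.3553       151.0660
  4        52.50        49.6601       198.6404
  5        52.50        48.9744       244.8722
  6        52.50        48.2983       289.7896
  7        52.50        47.6314       333.4200
  8        52.50        46.9738       375.7904
  9       552.50       487.5180     4,387.6623
  Σ                    882.2468     6,135.1366
P = 882.2468; Macaulay duration = 6,135.1366 / 882.2468 = 6.95399 years.
Modified duration = D_Mac / (1 + y) = 6.95399 / 1.014 = 6.85798 years.

6.858 years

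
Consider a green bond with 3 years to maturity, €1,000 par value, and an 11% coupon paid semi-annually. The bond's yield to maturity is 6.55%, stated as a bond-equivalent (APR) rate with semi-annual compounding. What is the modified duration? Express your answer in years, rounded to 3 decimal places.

2.574 years

Periodic yield y = 0.03275. First find Macaulay duration:
  t   CF        PV=CF/(1+0.03275)^t    t·PV
  1        55.00        53.2559        53.2559
  2        55.00        51.5670       103.1341
  3        55.00        49.9318       149.7954
  4        55.00        48.3484       193.3935
  5        55.00        46.8152       234.0759
  6     1,055.00       869.5233     5,217.1400
  Σ                  1,119.4416     5,950.7947
P = 1,119.4416; Macaulay duration = 5,950.7947 / 1,119.4416 = 5.31586 half-year periods = 2.65793 years.
Modified duration = D_Mac / (1 + y) = 2.65793 / 1.03275 = 2.57364 years.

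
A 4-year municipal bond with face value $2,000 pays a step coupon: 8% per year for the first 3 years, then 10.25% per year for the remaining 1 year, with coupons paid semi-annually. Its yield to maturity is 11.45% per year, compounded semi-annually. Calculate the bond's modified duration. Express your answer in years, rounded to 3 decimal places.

3.283 years

Periodic yield y = 0.05725. First find Macaulay duration:
  t   CF        PV=CF/(1+0.05725)^t    t·PV
  1        80.00        75.6680        75.6680
  2        80.00        71.5706       143.1412
  3        80.00        67.6950       203.0851
  4        80.00        64.0294       256.1175
  5        80.00        60.5622       302.8109
  6        80.00        57.2827       343.6965
  7       102.50        69.4193       485.9349
  8     2,102.50     1,346.8352    10,774.6815
  Σ                  1,813.0624    12,585.1355
P = 1,813.0624; Macaulay duration = 12,585.1355 / 1,813.0624 = 6.94137 half-year periods = 3.47068 years.
Modified duration = D_Mac / (1 + y) = 3.47068 / 1.05725 = 3.28275 years.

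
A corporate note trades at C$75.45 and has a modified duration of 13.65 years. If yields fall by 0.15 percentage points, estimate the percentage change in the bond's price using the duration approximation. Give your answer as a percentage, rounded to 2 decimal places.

Duration approximation: ΔP/P ≈ -D_mod · Δy = -13.65 × (-0.0015) = +0.020475.
As a percentage: +2.0475%.

+2.05%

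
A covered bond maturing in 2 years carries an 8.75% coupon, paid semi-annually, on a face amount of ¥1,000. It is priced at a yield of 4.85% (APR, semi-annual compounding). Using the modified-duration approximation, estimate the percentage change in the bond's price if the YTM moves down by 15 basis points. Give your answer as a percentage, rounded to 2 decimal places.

Periodic yield y = 0.02425. Modified duration first:
  t   CF        PV=CF/(1+0.02425)^t    t·PV
  1        43.75        42.7142        42.7142
  2        43.75        41.7029        83.4058
  3        43.75        40.7155       122.1466
  4     1,043.75       948.3586     3,793.4345
  Σ                  1,073.4912     4,041.7011
P = 1,073.4912; D_Mac = 3.76501 half-year periods = 1.88250 yrs; D_mod = 1.88250/(1+0.02425) = 1.83793 yrs.
ΔP/P ≈ -D_mod · Δy = -1.83793 × (-0.0015) = +0.002757 = +0.2757%.

+0.28%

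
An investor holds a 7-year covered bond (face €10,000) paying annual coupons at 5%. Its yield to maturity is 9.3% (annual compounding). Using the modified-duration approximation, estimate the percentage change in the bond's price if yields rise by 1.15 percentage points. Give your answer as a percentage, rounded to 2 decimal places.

-6.25%

Periodic yield y = 0.093. Modified duration first:
  t   CF        PV=CF/(1+0.093)^t    t·PV
  1       500.00       457.4565       457.4565
  2       500.00       418.5330       837.0659
  3       500.00       382.9213     1,148.7639
  4       500.00       350.3397     1,401.3588
  5       500.00       320.5304     1,602.6519
  6       500.00       293.2574     1,759.5446
  7    10,500.00     5,634.4064    39,440.8445
  Σ                  7,857.4447    46,647.6862
P = 7,857.4447; D_Mac = 5.93675 yrs; D_mod = 5.93675/(1+0.093) = 5.43161 yrs.
ΔP/P ≈ -D_mod · Δy = -5.43161 × (+0.0115) = -0.062464 = -6.2464%.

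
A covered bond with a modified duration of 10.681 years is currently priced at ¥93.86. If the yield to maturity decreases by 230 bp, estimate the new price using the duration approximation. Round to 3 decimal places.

Duration approximation: ΔP/P ≈ -D_mod · Δy = -10.681 × (-0.023) = +0.245663.
New price ≈ 93.86 × (1 + 0.245663) = 116.91792918.

¥116.918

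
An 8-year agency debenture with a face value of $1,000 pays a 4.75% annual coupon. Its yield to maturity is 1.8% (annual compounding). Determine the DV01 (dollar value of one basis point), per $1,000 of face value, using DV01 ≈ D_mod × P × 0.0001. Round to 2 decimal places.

$0.83

Periodic yield y = 0.018.
  t   CF        PV=CF/(1+0.018)^t    t·PV
  1        47.50        46.6601        46.6601
  2        47.50        45.8351        91.6702
  3        47.50        45.0246       135.0739
  4        47.50        44.2285       176.9141
  5        47.50        43.4465       217.2325
  6        47.50        42.6783       256.0697
  7        47.50        41.9237       293.4656
  8     1,047.50       908.1797     7,265.4379
  Σ                  1,217.9765     8,482.5240
P = 1,217.9765; D_Mac = 6.96444 yrs; D_mod = 6.84130 yrs.
DV01 ≈ 6.84130 × 1,217.9765 × 0.0001 = 0.833254.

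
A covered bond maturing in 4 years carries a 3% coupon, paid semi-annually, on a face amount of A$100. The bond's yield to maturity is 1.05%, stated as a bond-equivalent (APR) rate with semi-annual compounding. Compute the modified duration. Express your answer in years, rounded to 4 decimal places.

Periodic yield y = 0.00525. First find Macaulay duration:
  t   CF        PV=CF/(1+0.00525)^t    t·PV
  1         1.50         1.4922         1.4922
  2         1.50         1.4844         2.9687
  3         1.50         1.4766         4.4299
  4         1.50         1.4689         5.8756
  5         1.50         1.4612         7.3062
  6         1.50         1.4536         8.7216
  7         1.50         1.4460        10.1221
  8       101.50        97.3360       778.6878
  Σ                    107.6189       819.6041
P = 107.6189; Macaulay duration = 819.6041 / 107.6189 = 7.61580 half-year periods = 3.80790 years.
Modified duration = D_Mac / (1 + y) = 3.80790 / 1.00525 = 3.78801 years.

3.7880 years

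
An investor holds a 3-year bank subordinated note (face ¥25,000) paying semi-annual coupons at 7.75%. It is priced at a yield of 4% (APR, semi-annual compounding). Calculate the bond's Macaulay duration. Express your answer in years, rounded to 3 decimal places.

2.749 years

Periodic yield y = 0.02. Discount each cash flow and weight by its period:
  t   CF        PV=CF/(1+0.02)^t    t·PV
  1       968.75       949.7549       949.7549
  2       968.75       931.1323     1,862.2645
  3       968.75       912.8748     2,738.6243
  4       968.75       894.9753     3,579.9010
  5       968.75       877.4267     4,387.1336
  6    25,968.75    23,059.5068   138,357.0410
  Σ                 27,625.6707   151,874.7193
Price P = Σ PV = 27,625.6707.
Macaulay duration = Σ(t·PV) / P = 151,874.7193 / 27,625.6707 = 5.49759 half-year periods.
In years: 5.49759 / 2 = 2.74880 years.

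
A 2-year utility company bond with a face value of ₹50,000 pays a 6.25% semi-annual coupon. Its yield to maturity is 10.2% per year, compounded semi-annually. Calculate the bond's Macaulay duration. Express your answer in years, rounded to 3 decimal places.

Periodic yield y = 0.051. Discount each cash flow and weight by its period:
  t   CF        PV=CF/(1+0.051)^t    t·PV
  1     1,562.50     1,486.6794     1,486.6794
  2     1,562.50     1,414.5379     2,829.0758
  3     1,562.50     1,345.8972     4,037.6915
  4    51,562.50    42,259.3781   169,037.5125
  Σ                 46,506.4926   177,390.9592
Price P = Σ PV = 46,506.4926.
Macaulay duration = Σ(t·PV) / P = 177,390.9592 / 46,506.4926 = 3.81433 half-year periods.
In years: 3.81433 / 2 = 1.90716 years.

1.907 years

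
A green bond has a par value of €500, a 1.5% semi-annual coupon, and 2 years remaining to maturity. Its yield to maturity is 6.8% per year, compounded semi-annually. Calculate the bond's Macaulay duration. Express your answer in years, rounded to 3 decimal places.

1.976 years

Periodic yield y = 0.034. Discount each cash flow and weight by its period:
  t   CF        PV=CF/(1+0.034)^t    t·PV
  1         3.75         3.6267         3.6267
  2         3.75         3.5074         7.0149
  3         3.75         3.3921        10.1763
  4       503.75       440.6897     1,762.7588
  Σ                    451.2159     1,783.5767
Price P = Σ PV = 451.2159.
Macaulay duration = Σ(t·PV) / P = 1,783.5767 / 451.2159 = 3.95282 half-year periods.
In years: 3.95282 / 2 = 1.97641 years.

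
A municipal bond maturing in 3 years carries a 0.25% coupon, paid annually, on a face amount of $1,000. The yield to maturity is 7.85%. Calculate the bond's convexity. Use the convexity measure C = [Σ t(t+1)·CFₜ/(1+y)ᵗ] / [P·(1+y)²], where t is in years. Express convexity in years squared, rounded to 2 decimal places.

With y = 0.0785:
  t   CF        PV=CF/(1+0.0785)^t    t·PV        t(t+1)·PV
  1         2.50         2.3180         2.3180           4.6361
  2         2.50         2.1493         4.2986          12.8959
  3     1,002.50       799.1420     2,397.4259       9,589.7035
  Σ                    803.6093     2,404.0425       9,607.2354
P = 803.6093.
Convexity = Σ t(t+1)·PV / [P·(1+y)²] = 9,607.2354 / (803.6093 × 1.163162) = 10.27811.

10.28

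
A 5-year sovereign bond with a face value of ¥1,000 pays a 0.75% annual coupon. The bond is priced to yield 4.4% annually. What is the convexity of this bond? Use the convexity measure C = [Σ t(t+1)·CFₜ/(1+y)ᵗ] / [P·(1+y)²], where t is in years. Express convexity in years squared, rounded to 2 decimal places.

26.93

With y = 0.044:
  t   CF        PV=CF/(1+0.044)^t    t·PV        t(t+1)·PV
  1         7.50         7.1839         7.1839          14.3678
  2         7.50         6.8811        13.7623          41.2868
  3         7.50         6.5911        19.7734          79.0935
  4         7.50         6.3133        25.2534         126.2668
  5     1,007.50       812.3488     4,061.7442      24,370.4650
  Σ                    839.3183     4,127.7171      24,631.4800
P = 839.3183.
Convexity = Σ t(t+1)·PV / [P·(1+y)²] = 24,631.4800 / (839.3183 × 1.089936) = 26.92544.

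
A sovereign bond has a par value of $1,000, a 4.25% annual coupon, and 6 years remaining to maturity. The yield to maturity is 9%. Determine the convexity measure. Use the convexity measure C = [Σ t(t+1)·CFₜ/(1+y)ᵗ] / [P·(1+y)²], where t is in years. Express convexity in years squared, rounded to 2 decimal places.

With y = 0.09:
  t   CF        PV=CF/(1+0.09)^t    t·PV        t(t+1)·PV
  1        42.50        38.9908        38.9908          77.9817
  2        42.50        35.7714        71.5428         214.6284
  3        42.50        32.8178        98.4534         393.8136
  4        42.50        30.1081       120.4323         602.1614
  5        42.50        27.6221       138.1104         828.6625
  6     1,042.50       621.6087     3,729.6521      26,107.5649
  Σ                    786.9189     4,197.1819      28,224.8125
P = 786.9189.
Convexity = Σ t(t+1)·PV / [P·(1+y)²] = 28,224.8125 / (786.9189 × 1.188100) = 30.18896.

30.19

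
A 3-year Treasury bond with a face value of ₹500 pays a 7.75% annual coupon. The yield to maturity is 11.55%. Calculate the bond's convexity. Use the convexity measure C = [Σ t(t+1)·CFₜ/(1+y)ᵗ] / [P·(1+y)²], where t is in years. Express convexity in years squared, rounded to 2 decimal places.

With y = 0.1155:
  t   CF        PV=CF/(1+0.1155)^t    t·PV        t(t+1)·PV
  1        38.75        34.7378        34.7378          69.4756
  2        38.75        31.1410        62.2820         186.8460
  3       538.75       388.1312     1,164.3936       4,657.5744
  Σ                    454.0100     1,261.4134       4,913.8960
P = 454.0100.
Convexity = Σ t(t+1)·PV / [P·(1+y)²] = 4,913.8960 / (454.0100 × 1.244340) = 8.69804.

8.70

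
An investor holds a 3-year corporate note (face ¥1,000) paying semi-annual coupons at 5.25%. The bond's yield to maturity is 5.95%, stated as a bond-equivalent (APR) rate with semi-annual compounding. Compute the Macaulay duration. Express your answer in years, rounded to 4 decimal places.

Periodic yield y = 0.02975. Discount each cash flow and weight by its period:
  t   CF        PV=CF/(1+0.02975)^t    t·PV
  1        26.25        25.4916        25.4916
  2        26.25        24.7552        49.5103
  3        26.25        24.0400        72.1199
  4        26.25        23.3454        93.3818
  5        26.25        22.6710       113.3549
  6     1,026.25       860.7209     5,164.3256
  Σ                    981.0241     5,518.1841
Price P = Σ PV = 981.0241.
Macaulay duration = Σ(t·PV) / P = 5,518.1841 / 981.0241 = 5.62492 half-year periods.
In years: 5.62492 / 2 = 2.81246 years.

2.8125 years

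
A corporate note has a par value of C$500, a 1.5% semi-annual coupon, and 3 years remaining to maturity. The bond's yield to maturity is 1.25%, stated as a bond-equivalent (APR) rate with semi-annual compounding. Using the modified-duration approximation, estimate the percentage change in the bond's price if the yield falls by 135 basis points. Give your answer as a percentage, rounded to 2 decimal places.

+3.95%

Periodic yield y = 0.00625. Modified duration first:
  t   CF        PV=CF/(1+0.00625)^t    t·PV
  1         3.75         3.7267         3.7267
  2         3.75         3.7036         7.4071
  3         3.75         3.6806        11.0417
  4         3.75         3.6577        14.6308
  5         3.75         3.6350        18.1749
  6       503.75       485.2658     2,911.5949
  Σ                    503.6693     2,966.5761
P = 503.6693; D_Mac = 5.88993 half-year periods = 2.94496 yrs; D_mod = 2.94496/(1+0.00625) = 2.92667 yrs.
ΔP/P ≈ -D_mod · Δy = -2.92667 × (-0.0135) = +0.039510 = +3.9510%.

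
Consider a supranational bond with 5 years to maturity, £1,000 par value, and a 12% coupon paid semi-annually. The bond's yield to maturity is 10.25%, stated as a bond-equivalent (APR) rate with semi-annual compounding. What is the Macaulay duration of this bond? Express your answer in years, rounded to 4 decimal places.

Periodic yield y = 0.05125. Discount each cash flow and weight by its period:
  t   CF        PV=CF/(1+0.05125)^t    t·PV
  1        60.00        57.0749        57.0749
  2        60.00        54.2924       108.5848
  3        60.00        51.6456       154.9368
  4        60.00        49.1278       196.5112
  5        60.00        46.7327       233.6637
  6        60.00        44.4544       266.7267
  7        60.00        42.2872       296.0106
  8        60.00        40.2257       321.8053
  9        60.00        38.2646       344.3814
  10    1,060.00       643.0515     6,430.5153
  Σ                  1,067.1569     8,410.2106
Price P = Σ PV = 1,067.1569.
Macaulay duration = Σ(t·PV) / P = 8,410.2106 / 1,067.1569 = 7.88095 half-year periods.
In years: 7.88095 / 2 = 3.94048 years.

3.9405 years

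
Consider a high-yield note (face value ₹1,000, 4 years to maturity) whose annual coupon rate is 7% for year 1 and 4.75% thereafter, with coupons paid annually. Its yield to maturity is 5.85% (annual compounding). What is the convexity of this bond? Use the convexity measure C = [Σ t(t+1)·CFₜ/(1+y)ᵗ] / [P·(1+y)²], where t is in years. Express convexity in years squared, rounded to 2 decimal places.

With y = 0.0585:
  t   CF        PV=CF/(1+0.0585)^t    t·PV        t(t+1)·PV
  1        70.00        66.1313        66.1313         132.2626
  2        47.50        42.3947        84.7895         254.3684
  3        47.50        40.0517       120.1551         480.6205
  4     1,047.50       834.4313     3,337.7252      16,688.6258
  Σ                    983.0090     3,608.8011      17,555.8773
P = 983.0090.
Convexity = Σ t(t+1)·PV / [P·(1+y)²] = 17,555.8773 / (983.0090 × 1.120422) = 15.93982.

15.94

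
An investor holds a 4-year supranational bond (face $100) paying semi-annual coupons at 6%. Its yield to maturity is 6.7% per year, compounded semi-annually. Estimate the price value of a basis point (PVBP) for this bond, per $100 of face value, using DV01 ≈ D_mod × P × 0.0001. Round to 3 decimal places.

Periodic yield y = 0.0335.
  t   CF        PV=CF/(1+0.0335)^t    t·PV
  1         3.00         2.9028         2.9028
  2         3.00         2.8087         5.6173
  3         3.00         2.7176         8.1529
  4         3.00         2.6295        10.5181
  5         3.00         2.5443        12.7215
  6         3.00         2.4618        14.7710
  7         3.00         2.3820        16.6742
  8       103.00        79.1322       633.0578
  Σ                     97.5790       704.4157
P = 97.5790; D_Mac = 7.21893 half-year periods = 3.60946 yrs; D_mod = 3.49247 yrs.
DV01 ≈ 3.49247 × 97.5790 × 0.0001 = 0.034079.

$0.034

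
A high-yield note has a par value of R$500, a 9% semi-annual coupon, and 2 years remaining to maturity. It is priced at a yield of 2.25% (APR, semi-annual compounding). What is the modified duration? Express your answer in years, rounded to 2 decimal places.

1.86 years

Periodic yield y = 0.01125. First find Macaulay duration:
  t   CF        PV=CF/(1+0.01125)^t    t·PV
  1        22.50        22.2497        22.2497
  2        22.50        22.0022        44.0043
  3        22.50        21.7574        65.2722
  4       522.50       499.6342     1,998.5368
  Σ                    565.6435     2,130.0630
P = 565.6435; Macaulay duration = 2,130.0630 / 565.6435 = 3.76573 half-year periods = 1.88287 years.
Modified duration = D_Mac / (1 + y) = 1.88287 / 1.01125 = 1.86192 years.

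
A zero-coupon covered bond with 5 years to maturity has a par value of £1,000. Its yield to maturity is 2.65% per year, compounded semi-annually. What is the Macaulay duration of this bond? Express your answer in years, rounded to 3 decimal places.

5.000 years

A zero-coupon bond has a single cash flow at maturity, so its Macaulay duration equals its maturity: 5 years.
(Equivalently: 10 semi-annual periods ÷ 2 = 5 years.)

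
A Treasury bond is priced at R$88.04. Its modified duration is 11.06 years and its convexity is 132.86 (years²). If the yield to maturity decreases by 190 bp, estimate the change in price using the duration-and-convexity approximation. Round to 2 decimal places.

+R$20.61

Duration effect: -D_mod·Δy = -11.06 × (-0.019) = +0.210140
Convexity effect: ½·C·(Δy)² = 0.5 × 132.86 × (-0.019)² = +0.02398123
ΔP/P ≈ +0.210140 + 0.02398123 = +0.23412123
ΔP ≈ 88.04 × (+0.23412123) = +20.6120330892.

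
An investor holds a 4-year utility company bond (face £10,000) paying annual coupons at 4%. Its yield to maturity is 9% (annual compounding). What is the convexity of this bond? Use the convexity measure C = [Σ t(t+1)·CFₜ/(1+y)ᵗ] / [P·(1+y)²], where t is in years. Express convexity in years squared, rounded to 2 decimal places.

With y = 0.09:
  t   CF        PV=CF/(1+0.09)^t    t·PV        t(t+1)·PV
  1       400.00       366.9725       366.9725         733.9450
  2       400.00       336.6720       673.3440       2,020.0320
  3       400.00       308.8734       926.6202       3,706.4807
  4    10,400.00     7,367.6222    29,470.4888     147,352.4439
  Σ                  8,380.1401    31,437.4254     153,812.9015
P = 8,380.1401.
Convexity = Σ t(t+1)·PV / [P·(1+y)²] = 153,812.9015 / (8,380.1401 × 1.188100) = 15.44858.

15.45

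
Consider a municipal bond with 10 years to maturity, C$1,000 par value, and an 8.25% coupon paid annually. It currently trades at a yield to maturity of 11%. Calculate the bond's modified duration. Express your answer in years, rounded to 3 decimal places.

6.217 years

Periodic yield y = 0.11. First find Macaulay duration:
  t   CF        PV=CF/(1+0.11)^t    t·PV
  1        82.50        74.3243        74.3243
  2        82.50        66.9589       133.9177
  3        82.50        60.3233       180.9699
  4        82.50        54.3453       217.3812
  5        82.50        48.9597       244.7987
  6        82.50        44.1079       264.6472
  7        82.50        39.7368       278.1577
  8        82.50        35.7989       286.3915
  9        82.50        32.2513       290.2616
  10    1,082.50       381.2397     3,812.3970
  Σ                    838.0461     5,783.2468
P = 838.0461; Macaulay duration = 5,783.2468 / 838.0461 = 6.90087 years.
Modified duration = D_Mac / (1 + y) = 6.90087 / 1.11 = 6.21700 years.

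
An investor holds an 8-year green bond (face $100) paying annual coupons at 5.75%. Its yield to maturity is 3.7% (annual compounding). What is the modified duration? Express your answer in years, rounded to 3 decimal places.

6.491 years

Periodic yield y = 0.037. First find Macaulay duration:
  t   CF        PV=CF/(1+0.037)^t    t·PV
  1         5.75         5.5448         5.5448
  2         5.75         5.3470        10.6940
  3         5.75         5.1562        15.4687
  4         5.75         4.9722        19.8890
  5         5.75         4.7948        23.9742
  6         5.75         4.6238        27.7426
  7         5.75         4.4588        31.2115
  8       105.75        79.0770       632.6162
  Σ                    113.9747       767.1410
P = 113.9747; Macaulay duration = 767.1410 / 113.9747 = 6.73080 years.
Modified duration = D_Mac / (1 + y) = 6.73080 / 1.037 = 6.49065 years.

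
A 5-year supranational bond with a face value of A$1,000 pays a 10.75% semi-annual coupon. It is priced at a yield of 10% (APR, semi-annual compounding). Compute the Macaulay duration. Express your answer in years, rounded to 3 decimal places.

4.012 years

Periodic yield y = 0.05. Discount each cash flow and weight by its period:
  t   CF        PV=CF/(1+0.05)^t    t·PV
  1        53.75        51.1905        51.1905
  2        53.75        48.7528        97.5057
  3        53.75        46.4313       139.2938
  4        53.75        44.2203       176.8810
  5        53.75        42.1145       210.5727
  6        53.75        40.1091       240.6545
  7        53.75        38.1991       267.3939
  8        53.75        36.3801       291.0409
  9        53.75        34.6477       311.8296
  10    1,053.75       646.9111     6,469.1109
  Σ                  1,028.9565     8,255.4734
Price P = Σ PV = 1,028.9565.
Macaulay duration = Σ(t·PV) / P = 8,255.4734 / 1,028.9565 = 8.02315 half-year periods.
In years: 8.02315 / 2 = 4.01158 years.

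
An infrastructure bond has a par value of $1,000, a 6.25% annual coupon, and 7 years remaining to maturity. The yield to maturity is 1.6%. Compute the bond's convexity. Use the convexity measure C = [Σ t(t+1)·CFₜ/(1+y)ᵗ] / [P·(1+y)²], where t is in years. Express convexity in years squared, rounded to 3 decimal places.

With y = 0.016:
  t   CF        PV=CF/(1+0.016)^t    t·PV        t(t+1)·PV
  1        62.50        61.5157        61.5157         123.0315
  2        62.50        60.5470       121.0940         363.2820
  3        62.50        59.5935       178.7805         715.1220
  4        62.50        58.6550       234.6201       1,173.1004
  5        62.50        57.7313       288.6566       1,731.9396
  6        62.50        56.8222       340.9330       2,386.5309
  7     1,062.50       950.7646     6,655.3519      53,242.8151
  Σ                  1,305.6293     7,880.9518      59,735.8215
P = 1,305.6293.
Convexity = Σ t(t+1)·PV / [P·(1+y)²] = 59,735.8215 / (1,305.6293 × 1.032256) = 44.32284.

44.323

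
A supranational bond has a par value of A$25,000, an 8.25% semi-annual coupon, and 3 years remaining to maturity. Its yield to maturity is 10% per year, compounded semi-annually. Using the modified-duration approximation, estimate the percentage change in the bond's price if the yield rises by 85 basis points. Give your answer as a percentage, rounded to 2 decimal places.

Periodic yield y = 0.05. Modified duration first:
  t   CF        PV=CF/(1+0.05)^t    t·PV
  1     1,031.25       982.1429       982.1429
  2     1,031.25       935.3741     1,870.7483
  3     1,031.25       890.8325     2,672.4976
  4     1,031.25       848.4119     3,393.6477
  5     1,031.25       808.0114     4,040.0568
  6    26,031.25    19,424.9195   116,549.5173
  Σ                 23,889.6924   129,508.6105
P = 23,889.6924; D_Mac = 5.42111 half-year periods = 2.71055 yrs; D_mod = 2.71055/(1+0.05) = 2.58148 yrs.
ΔP/P ≈ -D_mod · Δy = -2.58148 × (+0.0085) = -0.021943 = -2.1943%.

-2.19%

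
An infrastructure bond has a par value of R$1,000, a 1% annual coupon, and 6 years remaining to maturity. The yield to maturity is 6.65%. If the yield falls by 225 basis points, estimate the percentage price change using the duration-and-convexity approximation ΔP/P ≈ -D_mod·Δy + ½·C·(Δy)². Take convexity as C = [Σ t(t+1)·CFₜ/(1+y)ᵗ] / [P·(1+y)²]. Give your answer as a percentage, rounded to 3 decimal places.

+13.181%

With y = 0.0665:
  t   CF        PV=CF/(1+0.0665)^t    t·PV        t(t+1)·PV
  1        10.00         9.3765         9.3765          18.7529
  2        10.00         8.7918        17.5836          52.7509
  3        10.00         8.2436        24.7308          98.9233
  4        10.00         7.7296        30.9184         154.5918
  5        10.00         7.2476        36.2381         217.4287
  6     1,010.00       686.3667     4,118.2003      28,827.4021
  Σ                    727.7558     4,237.0477      29,369.8498
P = 727.7558; D_Mac = 5.82207 yrs; D_mod = 5.45905 yrs; C = 35.48087.
Duration effect: -5.45905 × (-0.0225) = +0.122829
Convexity effect: 0.5 × 35.48087 × (-0.0225)² = +0.0089811
ΔP/P ≈ +0.122829 + 0.0089811 = +0.131810 = +13.1810%.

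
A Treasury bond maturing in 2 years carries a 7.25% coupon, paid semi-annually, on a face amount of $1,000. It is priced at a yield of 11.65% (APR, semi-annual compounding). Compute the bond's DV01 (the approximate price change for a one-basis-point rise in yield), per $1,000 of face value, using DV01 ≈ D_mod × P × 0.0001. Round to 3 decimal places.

$0.165

Periodic yield y = 0.05825.
  t   CF        PV=CF/(1+0.05825)^t    t·PV
  1        36.25        34.2547        34.2547
  2        36.25        32.3692        64.7383
  3        36.25        30.5874        91.7623
  4     1,036.25       826.2499     3,304.9997
  Σ                    923.4612     3,495.7550
P = 923.4612; D_Mac = 3.78549 half-year periods = 1.89275 yrs; D_mod = 1.78856 yrs.
DV01 ≈ 1.78856 × 923.4612 × 0.0001 = 0.165167.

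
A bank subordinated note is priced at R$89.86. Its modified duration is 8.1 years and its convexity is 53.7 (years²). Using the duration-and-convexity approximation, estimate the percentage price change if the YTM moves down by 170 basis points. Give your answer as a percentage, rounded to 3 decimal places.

Duration effect: -D_mod·Δy = -8.1 × (-0.017) = +0.137700
Convexity effect: ½·C·(Δy)² = 0.5 × 53.7 × (-0.017)² = +0.00775965
ΔP/P ≈ +0.137700 + 0.00775965 = +0.14545965
= +14.545965%.

+14.546%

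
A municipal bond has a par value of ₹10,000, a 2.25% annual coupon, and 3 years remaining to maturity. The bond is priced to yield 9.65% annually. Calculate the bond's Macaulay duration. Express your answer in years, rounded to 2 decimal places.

2.93 years

Periodic yield y = 0.0965. Discount each cash flow and weight by its year:
  t   CF        PV=CF/(1+0.0965)^t    t·PV
  1       225.00       205.1984       205.1984
  2       225.00       187.1394       374.2788
  3    10,225.00     7,755.9930    23,267.9790
  Σ                  8,148.3308    23,847.4562
Price P = Σ PV = 8,148.3308.
Macaulay duration = Σ(t·PV) / P = 23,847.4562 / 8,148.3308 = 2.92667 years.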